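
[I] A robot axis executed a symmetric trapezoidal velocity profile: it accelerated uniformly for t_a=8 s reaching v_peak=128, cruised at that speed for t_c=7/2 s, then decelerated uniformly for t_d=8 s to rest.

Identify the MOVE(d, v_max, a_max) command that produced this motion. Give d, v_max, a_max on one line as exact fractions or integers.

d=1472 v_max=128 a_max=16

a_max = 128/8 = 16
d_a = ½·128·8 = 512; d_c = 128·7/2 = 448
d = 2·512 + 448 = 1472
t_c = 7/2 > 0 so v_max = 128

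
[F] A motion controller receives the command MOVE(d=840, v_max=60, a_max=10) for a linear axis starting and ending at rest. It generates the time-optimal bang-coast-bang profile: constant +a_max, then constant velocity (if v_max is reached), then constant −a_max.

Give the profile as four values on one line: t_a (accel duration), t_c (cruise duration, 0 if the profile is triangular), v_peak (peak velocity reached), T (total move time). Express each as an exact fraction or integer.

v_max²/a_max = 60²/10 = 360
840 ≥ 360 so v_max reached
t_a = 60/10 = 6; v_peak = 60
d_cruise = 840 − 360 = 480; t_c = 480/60 = 8
T = 2·6 + 8 = 20

t_a=6 t_c=8 v_peak=60 T=20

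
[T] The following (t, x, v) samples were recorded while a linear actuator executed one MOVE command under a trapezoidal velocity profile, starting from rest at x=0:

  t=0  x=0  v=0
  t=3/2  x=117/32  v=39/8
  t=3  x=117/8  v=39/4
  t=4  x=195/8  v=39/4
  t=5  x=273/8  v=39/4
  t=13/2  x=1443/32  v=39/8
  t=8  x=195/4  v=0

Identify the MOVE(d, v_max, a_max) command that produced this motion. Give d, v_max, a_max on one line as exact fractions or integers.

final state: t=8, x=195/4, v=0 → d = 195/4
a_max = (39/8−0)/(3/2−0) = 13/4
max v = 39/4 over t∈[3,5] → v_max = 39/4
check: 39/4·(3+2) = 195/4 ✓

d=195/4 v_max=39/4 a_max=13/4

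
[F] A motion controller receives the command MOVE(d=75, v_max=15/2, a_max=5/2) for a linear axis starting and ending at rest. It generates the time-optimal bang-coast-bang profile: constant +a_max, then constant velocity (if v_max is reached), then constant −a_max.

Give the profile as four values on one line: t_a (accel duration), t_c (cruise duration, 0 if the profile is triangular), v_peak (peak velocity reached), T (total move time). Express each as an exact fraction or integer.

vₘ²/aₘ = (15/2)²/(5/2) = 45/2
75 ≥ 45/2 → trapezoidal
t_a = (15/2)/(5/2) = 3; v_peak = 15/2
d_cruise = 75 − 45/2 = 105/2; t_c = (105/2)/(15/2) = 7
T = 2·3 + 7 = 13

t_a=3 t_c=7 v_peak=15/2 T=13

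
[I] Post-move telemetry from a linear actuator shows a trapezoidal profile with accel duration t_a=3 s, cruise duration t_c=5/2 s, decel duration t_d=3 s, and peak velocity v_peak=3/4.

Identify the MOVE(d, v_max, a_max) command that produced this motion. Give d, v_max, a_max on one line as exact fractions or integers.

d=33/8 v_max=3/4 a_max=1/4

a_max = (3/4)/3 = 1/4
d_a = ½·3/4·3 = 9/8; d_c = 3/4·5/2 = 15/8
d = 2·9/8 + 15/8 = 33/8
t_c = 5/2 > 0 ⇒ limit active, v_max = 3/4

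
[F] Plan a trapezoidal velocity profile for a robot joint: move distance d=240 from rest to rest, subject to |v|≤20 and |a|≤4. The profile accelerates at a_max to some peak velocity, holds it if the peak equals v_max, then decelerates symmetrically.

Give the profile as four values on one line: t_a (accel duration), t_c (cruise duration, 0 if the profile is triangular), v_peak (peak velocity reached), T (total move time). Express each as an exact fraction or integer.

v_max²/a_max = 20²/4 = 100
240 ≥ 100 so v_max reached
t_a = 20/4 = 5; v_peak = 20
d_cruise = 240 − 100 = 140; t_c = 140/20 = 7
T = 2·5 + 7 = 17

t_a=5 t_c=7 v_peak=20 T=17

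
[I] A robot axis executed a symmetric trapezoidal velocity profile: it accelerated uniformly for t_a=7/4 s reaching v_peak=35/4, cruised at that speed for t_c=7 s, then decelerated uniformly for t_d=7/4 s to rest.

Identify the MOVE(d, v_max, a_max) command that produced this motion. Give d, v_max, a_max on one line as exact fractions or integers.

a_max = (35/4)/(7/4) = 5
d_a = ½·35/4·7/4 = 245/32; d_c = 35/4·7 = 245/4
d = 2·245/32 + 245/4 = 1225/16
t_c = 7 > 0 ⇒ limit active, v_max = 35/4

d=1225/16 v_max=35/4 a_max=5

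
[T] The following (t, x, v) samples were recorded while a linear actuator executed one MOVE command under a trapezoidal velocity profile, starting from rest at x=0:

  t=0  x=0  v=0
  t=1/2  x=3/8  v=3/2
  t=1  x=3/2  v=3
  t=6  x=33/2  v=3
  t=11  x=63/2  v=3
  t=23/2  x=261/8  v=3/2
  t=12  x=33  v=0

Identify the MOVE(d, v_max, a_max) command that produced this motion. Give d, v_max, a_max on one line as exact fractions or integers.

final state: t=12, x=33, v=0 → d = 33
a_max = (3/2−0)/(1/2−0) = 3
max v = 3 over t∈[1,11] → v_max = 3
check: 3·(1+10) = 33 ✓

d=33 v_max=3 a_max=3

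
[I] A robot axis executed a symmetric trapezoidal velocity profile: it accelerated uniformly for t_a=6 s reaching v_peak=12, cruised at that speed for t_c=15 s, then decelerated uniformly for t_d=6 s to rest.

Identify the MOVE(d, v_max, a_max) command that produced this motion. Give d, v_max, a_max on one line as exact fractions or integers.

d=252 v_max=12 a_max=2

a_max = 12/6 = 2
d_a = ½·12·6 = 36; d_c = 12·15 = 180
d = 2·36 + 180 = 252
t_c = 15 > 0 ⇒ limit active, v_max = 12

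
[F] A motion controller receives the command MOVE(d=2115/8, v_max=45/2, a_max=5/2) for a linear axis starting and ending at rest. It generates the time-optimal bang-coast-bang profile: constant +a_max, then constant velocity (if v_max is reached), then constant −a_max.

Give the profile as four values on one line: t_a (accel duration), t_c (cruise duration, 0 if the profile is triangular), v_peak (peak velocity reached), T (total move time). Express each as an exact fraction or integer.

t_a=9 t_c=11/4 v_peak=45/2 T=83/4

vₘ²/aₘ = (45/2)²/(5/2) = 405/2
2115/8 ≥ 405/2 ⇒ cruise phase
t_a = (45/2)/(5/2) = 9; v_peak = 45/2
d_cruise = 2115/8 − 405/2 = 495/8; t_c = (495/8)/(45/2) = 11/4
T = 2·9 + 11/4 = 83/4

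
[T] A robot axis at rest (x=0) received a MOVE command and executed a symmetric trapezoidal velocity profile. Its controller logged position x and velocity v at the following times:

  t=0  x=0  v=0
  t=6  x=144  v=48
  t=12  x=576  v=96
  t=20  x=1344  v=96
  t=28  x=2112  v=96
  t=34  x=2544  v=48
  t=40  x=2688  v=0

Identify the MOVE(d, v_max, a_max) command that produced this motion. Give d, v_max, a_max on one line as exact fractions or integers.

d=2688 v_max=96 a_max=8

final state: t=40, x=2688, v=0 → d = 2688
a_max = (48−0)/(6−0) = 8
max v = 96 over t∈[12,28] → v_max = 96
check: 96·(12+16) = 2688 ✓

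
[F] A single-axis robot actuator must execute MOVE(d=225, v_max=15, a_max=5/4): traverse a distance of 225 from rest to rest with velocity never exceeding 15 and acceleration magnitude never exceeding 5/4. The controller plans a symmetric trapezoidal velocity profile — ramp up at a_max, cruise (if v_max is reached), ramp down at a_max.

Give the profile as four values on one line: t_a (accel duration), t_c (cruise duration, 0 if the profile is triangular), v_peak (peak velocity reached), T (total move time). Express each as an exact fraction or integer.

(v_max)²/a_max = 15²/(5/4) = 180
225 ≥ 180 ⇒ cruise phase
t_a = 15/(5/4) = 12; v_peak = 15
d_cruise = 225 − 180 = 45; t_c = 45/15 = 3
T = 2·12 + 3 = 27

t_a=12 t_c=3 v_peak=15 T=27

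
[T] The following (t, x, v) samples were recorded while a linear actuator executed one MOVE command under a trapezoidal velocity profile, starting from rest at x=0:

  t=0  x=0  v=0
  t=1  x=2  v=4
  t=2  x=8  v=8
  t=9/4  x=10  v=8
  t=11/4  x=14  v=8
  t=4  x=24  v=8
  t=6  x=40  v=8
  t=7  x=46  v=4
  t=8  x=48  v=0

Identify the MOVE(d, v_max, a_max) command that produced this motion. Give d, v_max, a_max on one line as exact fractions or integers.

d=48 v_max=8 a_max=4

final state: t=8, x=48, v=0 → d = 48
a_max = (4−0)/(1−0) = 4
max v = 8 over t∈[2,6] → v_max = 8
check: 8·(2+4) = 48 ✓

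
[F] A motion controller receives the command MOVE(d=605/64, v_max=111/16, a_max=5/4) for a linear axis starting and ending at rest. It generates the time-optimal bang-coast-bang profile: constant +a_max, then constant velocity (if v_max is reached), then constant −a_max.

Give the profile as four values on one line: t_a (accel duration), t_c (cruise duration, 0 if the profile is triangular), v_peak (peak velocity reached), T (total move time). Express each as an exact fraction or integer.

t_a=11/4 t_c=0 v_peak=55/16 T=11/2

(v_max)²/a_max = (111/16)²/(5/4) = 12321/320
605/64 < 12321/320 ⇒ no cruise
v_peak = √(605/64·5/4) = √(3025/256) = 55/16
t_a = (55/16)/(5/4) = 11/4; t_c = 0
T = 2·11/4 = 11/2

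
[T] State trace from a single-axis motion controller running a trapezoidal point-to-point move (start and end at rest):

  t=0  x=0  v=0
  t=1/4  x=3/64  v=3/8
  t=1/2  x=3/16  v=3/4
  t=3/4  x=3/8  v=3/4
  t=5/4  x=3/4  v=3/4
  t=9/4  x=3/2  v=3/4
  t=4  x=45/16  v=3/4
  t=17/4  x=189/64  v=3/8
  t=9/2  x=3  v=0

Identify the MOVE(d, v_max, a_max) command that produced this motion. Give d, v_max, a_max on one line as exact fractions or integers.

d=3 v_max=3/4 a_max=3/2

final state: t=9/2, x=3, v=0 → d = 3
a_max = (3/8−0)/(1/4−0) = 3/2
max v = 3/4 over t∈[1/2,4] → v_max = 3/4
check: 3/4·(1/2+7/2) = 3 ✓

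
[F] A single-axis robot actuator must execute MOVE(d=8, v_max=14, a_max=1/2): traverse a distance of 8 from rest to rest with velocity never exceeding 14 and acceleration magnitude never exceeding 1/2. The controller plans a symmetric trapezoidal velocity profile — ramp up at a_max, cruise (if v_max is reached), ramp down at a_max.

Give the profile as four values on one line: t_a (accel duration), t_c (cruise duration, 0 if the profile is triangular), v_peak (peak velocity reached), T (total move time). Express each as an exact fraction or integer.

(v_max)²/a_max = 14²/(1/2) = 392
8 < 392 → triangular
v_peak = √(8·1/2) = √4 = 2
t_a = 2/(1/2) = 4; t_c = 0
T = 2·4 = 8

t_a=4 t_c=0 v_peak=2 T=8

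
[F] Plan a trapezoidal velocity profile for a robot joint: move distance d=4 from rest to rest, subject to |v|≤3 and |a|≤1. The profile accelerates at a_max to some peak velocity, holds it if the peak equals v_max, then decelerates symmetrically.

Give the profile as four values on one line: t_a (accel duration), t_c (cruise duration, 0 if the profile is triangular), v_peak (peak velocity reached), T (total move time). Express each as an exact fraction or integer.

t_a=2 t_c=0 v_peak=2 T=4

vₘ²/aₘ = 3²/1 = 9
4 < 9 so t_c = 0
v_peak = √(4·1) = √4 = 2
t_a = 2/1 = 2; t_c = 0
T = 2·2 = 4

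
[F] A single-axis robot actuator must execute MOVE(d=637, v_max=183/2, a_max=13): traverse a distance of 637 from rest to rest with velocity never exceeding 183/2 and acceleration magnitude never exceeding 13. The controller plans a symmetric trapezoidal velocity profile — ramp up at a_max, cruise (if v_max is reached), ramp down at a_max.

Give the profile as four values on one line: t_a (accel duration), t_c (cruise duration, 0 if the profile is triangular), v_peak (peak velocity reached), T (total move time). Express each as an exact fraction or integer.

t_a=7 t_c=0 v_peak=91 T=14

v_max²/a_max = (183/2)²/13 = 33489/52
637 < 33489/52 → triangular
v_peak = √(637·13) = √8281 = 91
t_a = 91/13 = 7; t_c = 0
T = 2·7 = 14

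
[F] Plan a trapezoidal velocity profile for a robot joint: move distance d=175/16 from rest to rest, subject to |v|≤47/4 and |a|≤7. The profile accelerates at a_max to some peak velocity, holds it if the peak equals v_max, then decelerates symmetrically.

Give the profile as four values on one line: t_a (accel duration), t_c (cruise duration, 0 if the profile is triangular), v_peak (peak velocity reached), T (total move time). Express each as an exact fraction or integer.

v_max²/a_max = (47/4)²/7 = 2209/112
175/16 < 2209/112 ⇒ no cruise
v_peak = √(175/16·7) = √(1225/16) = 35/4
t_a = (35/4)/7 = 5/4; t_c = 0
T = 2·5/4 = 5/2

t_a=5/4 t_c=0 v_peak=35/4 T=5/2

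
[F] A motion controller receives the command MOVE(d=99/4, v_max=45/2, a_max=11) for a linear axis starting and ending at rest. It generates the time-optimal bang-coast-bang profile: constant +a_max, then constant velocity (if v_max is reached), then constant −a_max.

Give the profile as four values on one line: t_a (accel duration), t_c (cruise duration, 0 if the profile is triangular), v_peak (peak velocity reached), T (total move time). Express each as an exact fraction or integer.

t_a=3/2 t_c=0 v_peak=33/2 T=3

(v_max)²/a_max = (45/2)²/11 = 2025/44
99/4 < 2025/44 → triangular
v_peak = √(99/4·11) = √(1089/4) = 33/2
t_a = (33/2)/11 = 3/2; t_c = 0
T = 2·3/2 = 3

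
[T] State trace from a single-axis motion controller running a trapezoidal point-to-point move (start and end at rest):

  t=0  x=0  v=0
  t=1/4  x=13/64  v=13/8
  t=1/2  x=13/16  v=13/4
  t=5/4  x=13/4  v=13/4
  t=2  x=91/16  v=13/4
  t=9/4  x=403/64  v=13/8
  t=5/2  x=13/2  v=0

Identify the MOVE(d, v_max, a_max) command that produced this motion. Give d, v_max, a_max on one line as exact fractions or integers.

final state: t=5/2, x=13/2, v=0 → d = 13/2
a_max = (13/8−0)/(1/4−0) = 13/2
max v = 13/4 over t∈[1/2,2] → v_max = 13/4
check: 13/4·(1/2+3/2) = 13/2 ✓

d=13/2 v_max=13/4 a_max=13/2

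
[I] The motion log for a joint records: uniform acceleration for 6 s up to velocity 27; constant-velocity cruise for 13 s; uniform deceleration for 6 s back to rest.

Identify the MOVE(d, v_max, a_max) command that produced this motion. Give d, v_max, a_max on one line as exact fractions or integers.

a_max = 27/6 = 9/2
d_a = ½·27·6 = 81; d_c = 27·13 = 351
d = 2·81 + 351 = 513
t_c = 13 > 0 ⇒ limit active, v_max = 27

d=513 v_max=27 a_max=9/2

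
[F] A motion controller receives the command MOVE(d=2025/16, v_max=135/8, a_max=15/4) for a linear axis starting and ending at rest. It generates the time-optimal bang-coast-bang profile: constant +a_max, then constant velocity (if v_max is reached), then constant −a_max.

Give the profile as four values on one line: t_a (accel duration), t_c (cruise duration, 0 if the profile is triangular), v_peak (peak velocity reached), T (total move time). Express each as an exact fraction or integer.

t_a=9/2 t_c=3 v_peak=135/8 T=12

(v_max)²/a_max = (135/8)²/(15/4) = 1215/16
2025/16 ≥ 1215/16 so v_max reached
t_a = (135/8)/(15/4) = 9/2; v_peak = 135/8
d_cruise = 2025/16 − 1215/16 = 405/8; t_c = (405/8)/(135/8) = 3
T = 2·9/2 + 3 = 12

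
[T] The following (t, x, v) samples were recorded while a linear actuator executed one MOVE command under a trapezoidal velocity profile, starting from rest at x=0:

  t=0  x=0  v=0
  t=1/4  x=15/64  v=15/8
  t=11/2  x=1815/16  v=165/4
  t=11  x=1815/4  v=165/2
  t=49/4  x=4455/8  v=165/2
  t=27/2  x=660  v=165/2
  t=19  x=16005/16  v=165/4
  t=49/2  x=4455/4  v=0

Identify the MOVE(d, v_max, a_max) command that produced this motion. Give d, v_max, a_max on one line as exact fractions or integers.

d=4455/4 v_max=165/2 a_max=15/2

final state: t=49/2, x=4455/4, v=0 → d = 4455/4
a_max = (15/8−0)/(1/4−0) = 15/2
max v = 165/2 over t∈[11,27/2] → v_max = 165/2
check: 165/2·(11+5/2) = 4455/4 ✓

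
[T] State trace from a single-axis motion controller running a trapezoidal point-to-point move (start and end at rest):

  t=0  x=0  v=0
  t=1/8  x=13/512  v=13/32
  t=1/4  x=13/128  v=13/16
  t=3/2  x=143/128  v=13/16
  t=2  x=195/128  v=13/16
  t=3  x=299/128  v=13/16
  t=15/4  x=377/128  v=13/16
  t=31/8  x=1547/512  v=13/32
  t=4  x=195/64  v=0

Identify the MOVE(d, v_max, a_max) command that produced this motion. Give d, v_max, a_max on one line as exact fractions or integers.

d=195/64 v_max=13/16 a_max=13/4

final state: t=4, x=195/64, v=0 → d = 195/64
a_max = (13/32−0)/(1/8−0) = 13/4
max v = 13/16 over t∈[1/4,15/4] → v_max = 13/16
check: 13/16·(1/4+7/2) = 195/64 ✓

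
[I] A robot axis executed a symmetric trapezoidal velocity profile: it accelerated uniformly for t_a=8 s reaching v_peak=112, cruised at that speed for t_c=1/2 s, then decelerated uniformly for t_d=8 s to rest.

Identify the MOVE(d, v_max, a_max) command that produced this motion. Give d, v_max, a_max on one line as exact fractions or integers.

a_max = 112/8 = 14
d_a = ½·112·8 = 448; d_c = 112·1/2 = 56
d = 2·448 + 56 = 952
t_c = 1/2 > 0 so v_max = 112

d=952 v_max=112 a_max=14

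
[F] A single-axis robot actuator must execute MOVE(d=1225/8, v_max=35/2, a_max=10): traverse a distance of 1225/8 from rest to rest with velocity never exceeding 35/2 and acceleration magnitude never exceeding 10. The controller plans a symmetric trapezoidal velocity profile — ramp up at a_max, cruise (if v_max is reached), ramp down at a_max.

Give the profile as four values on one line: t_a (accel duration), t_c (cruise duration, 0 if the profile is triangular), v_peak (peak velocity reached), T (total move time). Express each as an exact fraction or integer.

vₘ²/aₘ = (35/2)²/10 = 245/8
1225/8 ≥ 245/8 ⇒ cruise phase
t_a = (35/2)/10 = 7/4; v_peak = 35/2
d_cruise = 1225/8 − 245/8 = 245/2; t_c = (245/2)/(35/2) = 7
T = 2·7/4 + 7 = 21/2

t_a=7/4 t_c=7 v_peak=35/2 T=21/2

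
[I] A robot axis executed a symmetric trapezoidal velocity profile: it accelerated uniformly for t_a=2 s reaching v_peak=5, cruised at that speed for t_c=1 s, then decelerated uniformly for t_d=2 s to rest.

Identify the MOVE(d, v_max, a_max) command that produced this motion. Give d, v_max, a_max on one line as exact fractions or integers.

a_max = 5/2
d_a = ½·5·2 = 5; d_c = 5·1 = 5
d = 2·5 + 5 = 15
t_c = 1 > 0 → v_max = v_peak = 5

d=15 v_max=5 a_max=5/2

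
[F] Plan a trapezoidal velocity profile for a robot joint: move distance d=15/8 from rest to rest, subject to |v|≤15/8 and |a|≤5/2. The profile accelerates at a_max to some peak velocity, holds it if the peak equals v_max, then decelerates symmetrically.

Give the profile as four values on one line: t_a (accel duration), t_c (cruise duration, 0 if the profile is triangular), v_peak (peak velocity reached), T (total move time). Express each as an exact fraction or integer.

t_a=3/4 t_c=1/4 v_peak=15/8 T=7/4

v_max²/a_max = (15/8)²/(5/2) = 45/32
15/8 ≥ 45/32 ⇒ cruise phase
t_a = (15/8)/(5/2) = 3/4; v_peak = 15/8
d_cruise = 15/8 − 45/32 = 15/32; t_c = (15/32)/(15/8) = 1/4
T = 2·3/4 + 1/4 = 7/4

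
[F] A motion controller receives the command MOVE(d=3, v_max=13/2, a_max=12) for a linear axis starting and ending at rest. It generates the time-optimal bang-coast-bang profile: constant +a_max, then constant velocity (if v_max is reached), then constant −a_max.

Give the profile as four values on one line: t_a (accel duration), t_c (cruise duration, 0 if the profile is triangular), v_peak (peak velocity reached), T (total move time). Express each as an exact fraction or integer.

t_a=1/2 t_c=0 v_peak=6 T=1

vₘ²/aₘ = (13/2)²/12 = 169/48
3 < 169/48 ⇒ no cruise
v_peak = √(3·12) = √36 = 6
t_a = 6/12 = 1/2; t_c = 0
T = 2·1/2 = 1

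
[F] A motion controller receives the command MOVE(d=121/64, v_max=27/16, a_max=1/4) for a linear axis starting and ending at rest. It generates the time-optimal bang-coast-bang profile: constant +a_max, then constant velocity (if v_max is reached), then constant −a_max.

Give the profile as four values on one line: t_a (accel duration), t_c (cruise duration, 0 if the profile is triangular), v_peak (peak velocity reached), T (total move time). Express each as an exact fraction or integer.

(v_max)²/a_max = (27/16)²/(1/4) = 729/64
121/64 < 729/64 → triangular
v_peak = √(121/64·1/4) = √(121/256) = 11/16
t_a = (11/16)/(1/4) = 11/4; t_c = 0
T = 2·11/4 = 11/2

t_a=11/4 t_c=0 v_peak=11/16 T=11/2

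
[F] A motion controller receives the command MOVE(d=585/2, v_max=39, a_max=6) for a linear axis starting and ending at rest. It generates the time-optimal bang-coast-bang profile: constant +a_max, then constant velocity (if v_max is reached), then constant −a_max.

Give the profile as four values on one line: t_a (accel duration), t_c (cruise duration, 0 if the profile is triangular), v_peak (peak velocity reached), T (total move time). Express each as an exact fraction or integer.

(v_max)²/a_max = 39²/6 = 507/2
585/2 ≥ 507/2 → trapezoidal
t_a = 39/6 = 13/2; v_peak = 39
d_cruise = 585/2 − 507/2 = 39; t_c = 39/39 = 1
T = 2·13/2 + 1 = 14

t_a=13/2 t_c=1 v_peak=39 T=14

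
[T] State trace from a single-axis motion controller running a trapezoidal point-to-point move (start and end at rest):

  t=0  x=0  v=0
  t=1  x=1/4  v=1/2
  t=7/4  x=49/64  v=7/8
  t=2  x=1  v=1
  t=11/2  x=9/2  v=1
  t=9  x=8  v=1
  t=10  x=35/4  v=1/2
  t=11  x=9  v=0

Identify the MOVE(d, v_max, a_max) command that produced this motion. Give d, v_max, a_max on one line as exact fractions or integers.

d=9 v_max=1 a_max=1/2

final state: t=11, x=9, v=0 → d = 9
a_max = (1/2−0)/(1−0) = 1/2
max v = 1 over t∈[2,9] → v_max = 1
check: 1·(2+7) = 9 ✓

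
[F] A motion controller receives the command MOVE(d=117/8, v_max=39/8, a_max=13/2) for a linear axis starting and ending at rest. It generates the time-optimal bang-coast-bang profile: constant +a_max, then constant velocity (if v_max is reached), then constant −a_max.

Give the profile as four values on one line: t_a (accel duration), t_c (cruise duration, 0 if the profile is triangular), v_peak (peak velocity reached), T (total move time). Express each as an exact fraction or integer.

t_a=3/4 t_c=9/4 v_peak=39/8 T=15/4

(v_max)²/a_max = (39/8)²/(13/2) = 117/32
117/8 ≥ 117/32 ⇒ cruise phase
t_a = (39/8)/(13/2) = 3/4; v_peak = 39/8
d_cruise = 117/8 − 117/32 = 351/32; t_c = (351/32)/(39/8) = 9/4
T = 2·3/4 + 9/4 = 15/4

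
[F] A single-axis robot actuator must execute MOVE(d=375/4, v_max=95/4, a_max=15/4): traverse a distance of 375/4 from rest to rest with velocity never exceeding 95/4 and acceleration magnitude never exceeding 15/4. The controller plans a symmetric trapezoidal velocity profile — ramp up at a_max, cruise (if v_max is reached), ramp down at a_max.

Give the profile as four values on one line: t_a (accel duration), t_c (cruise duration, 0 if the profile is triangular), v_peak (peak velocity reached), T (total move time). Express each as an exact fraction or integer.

v_max²/a_max = (95/4)²/(15/4) = 1805/12
375/4 < 1805/12 so t_c = 0
v_peak = √(375/4·15/4) = √(5625/16) = 75/4
t_a = (75/4)/(15/4) = 5; t_c = 0
T = 2·5 = 10

t_a=5 t_c=0 v_peak=75/4 T=10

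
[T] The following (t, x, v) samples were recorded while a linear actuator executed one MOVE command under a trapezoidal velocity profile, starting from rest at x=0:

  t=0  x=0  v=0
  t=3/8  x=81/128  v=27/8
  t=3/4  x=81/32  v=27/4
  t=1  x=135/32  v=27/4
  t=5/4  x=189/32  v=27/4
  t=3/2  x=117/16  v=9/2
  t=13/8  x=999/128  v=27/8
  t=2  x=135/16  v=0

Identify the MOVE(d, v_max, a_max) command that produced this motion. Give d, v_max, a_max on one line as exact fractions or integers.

d=135/16 v_max=27/4 a_max=9

final state: t=2, x=135/16, v=0 → d = 135/16
a_max = (27/8−0)/(3/8−0) = 9
max v = 27/4 over t∈[3/4,5/4] → v_max = 27/4
check: 27/4·(3/4+1/2) = 135/16 ✓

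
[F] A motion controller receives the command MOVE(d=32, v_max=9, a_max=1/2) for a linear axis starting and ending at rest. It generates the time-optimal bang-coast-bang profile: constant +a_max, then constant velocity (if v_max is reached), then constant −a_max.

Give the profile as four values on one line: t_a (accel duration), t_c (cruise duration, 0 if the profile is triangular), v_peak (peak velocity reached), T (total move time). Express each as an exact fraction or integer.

t_a=8 t_c=0 v_peak=4 T=16

vₘ²/aₘ = 9²/(1/2) = 162
32 < 162 so t_c = 0
v_peak = √(32·1/2) = √16 = 4
t_a = 4/(1/2) = 8; t_c = 0
T = 2·8 = 16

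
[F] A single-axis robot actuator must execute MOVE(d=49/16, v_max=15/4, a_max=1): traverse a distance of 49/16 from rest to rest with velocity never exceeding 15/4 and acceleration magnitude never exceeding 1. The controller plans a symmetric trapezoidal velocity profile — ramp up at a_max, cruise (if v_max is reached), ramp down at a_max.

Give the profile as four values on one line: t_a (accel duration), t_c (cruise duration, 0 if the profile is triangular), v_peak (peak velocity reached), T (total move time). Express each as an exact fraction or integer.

v_max²/a_max = (15/4)²/1 = 225/16
49/16 < 225/16 so t_c = 0
v_peak = √(49/16·1) = √(49/16) = 7/4
t_a = (7/4)/1 = 7/4; t_c = 0
T = 2·7/4 = 7/2

t_a=7/4 t_c=0 v_peak=7/4 T=7/2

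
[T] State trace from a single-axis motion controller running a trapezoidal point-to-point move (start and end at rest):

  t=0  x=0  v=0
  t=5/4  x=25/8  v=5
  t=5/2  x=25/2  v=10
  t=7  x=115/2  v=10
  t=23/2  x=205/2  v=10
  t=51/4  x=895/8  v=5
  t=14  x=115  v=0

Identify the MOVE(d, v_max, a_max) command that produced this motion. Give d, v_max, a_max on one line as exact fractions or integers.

final state: t=14, x=115, v=0 → d = 115
a_max = (5−0)/(5/4−0) = 4
max v = 10 over t∈[5/2,23/2] → v_max = 10
check: 10·(5/2+9) = 115 ✓

d=115 v_max=10 a_max=4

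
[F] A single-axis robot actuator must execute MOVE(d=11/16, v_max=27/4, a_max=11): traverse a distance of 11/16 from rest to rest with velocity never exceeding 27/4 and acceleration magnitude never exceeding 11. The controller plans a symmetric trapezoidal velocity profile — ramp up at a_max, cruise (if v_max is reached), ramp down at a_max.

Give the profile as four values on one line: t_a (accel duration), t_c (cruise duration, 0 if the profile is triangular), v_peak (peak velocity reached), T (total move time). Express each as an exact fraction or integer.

t_a=1/4 t_c=0 v_peak=11/4 T=1/2

vₘ²/aₘ = (27/4)²/11 = 729/176
11/16 < 729/176 so t_c = 0
v_peak = √(11/16·11) = √(121/16) = 11/4
t_a = (11/4)/11 = 1/4; t_c = 0
T = 2·1/4 = 1/2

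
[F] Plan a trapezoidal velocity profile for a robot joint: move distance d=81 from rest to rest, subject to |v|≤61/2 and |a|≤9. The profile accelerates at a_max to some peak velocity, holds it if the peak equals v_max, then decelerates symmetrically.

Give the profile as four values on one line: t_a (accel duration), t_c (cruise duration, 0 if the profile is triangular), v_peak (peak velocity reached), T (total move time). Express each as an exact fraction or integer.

(v_max)²/a_max = (61/2)²/9 = 3721/36
81 < 3721/36 ⇒ no cruise
v_peak = √(81·9) = √729 = 27
t_a = 27/9 = 3; t_c = 0
T = 2·3 = 6

t_a=3 t_c=0 v_peak=27 T=6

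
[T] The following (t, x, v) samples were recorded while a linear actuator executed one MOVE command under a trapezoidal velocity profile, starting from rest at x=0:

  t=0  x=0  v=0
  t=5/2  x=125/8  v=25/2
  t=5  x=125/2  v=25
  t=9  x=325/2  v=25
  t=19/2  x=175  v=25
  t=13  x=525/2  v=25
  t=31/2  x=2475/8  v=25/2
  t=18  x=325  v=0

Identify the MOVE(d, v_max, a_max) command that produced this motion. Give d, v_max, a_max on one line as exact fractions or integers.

d=325 v_max=25 a_max=5

final state: t=18, x=325, v=0 → d = 325
a_max = (25/2−0)/(5/2−0) = 5
max v = 25 over t∈[5,13] → v_max = 25
check: 25·(5+8) = 325 ✓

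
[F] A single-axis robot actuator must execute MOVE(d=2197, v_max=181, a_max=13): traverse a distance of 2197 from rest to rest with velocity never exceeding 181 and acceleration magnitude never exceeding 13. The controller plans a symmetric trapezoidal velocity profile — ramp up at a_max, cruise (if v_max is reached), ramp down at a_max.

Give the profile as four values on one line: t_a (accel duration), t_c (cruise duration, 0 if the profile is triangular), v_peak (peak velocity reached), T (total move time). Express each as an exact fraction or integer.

vₘ²/aₘ = 181²/13 = 32761/13
2197 < 32761/13 → triangular
v_peak = √(2197·13) = √28561 = 169
t_a = 169/13 = 13; t_c = 0
T = 2·13 = 26

t_a=13 t_c=0 v_peak=169 T=26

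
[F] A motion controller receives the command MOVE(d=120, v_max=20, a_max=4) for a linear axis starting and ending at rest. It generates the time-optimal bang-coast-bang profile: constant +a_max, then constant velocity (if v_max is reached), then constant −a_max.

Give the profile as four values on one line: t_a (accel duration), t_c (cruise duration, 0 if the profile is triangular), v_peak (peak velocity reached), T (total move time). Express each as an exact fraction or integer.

t_a=5 t_c=1 v_peak=20 T=11

v_max²/a_max = 20²/4 = 100
120 ≥ 100 so v_max reached
t_a = 20/4 = 5; v_peak = 20
d_cruise = 120 − 100 = 20; t_c = 20/20 = 1
T = 2·5 + 1 = 11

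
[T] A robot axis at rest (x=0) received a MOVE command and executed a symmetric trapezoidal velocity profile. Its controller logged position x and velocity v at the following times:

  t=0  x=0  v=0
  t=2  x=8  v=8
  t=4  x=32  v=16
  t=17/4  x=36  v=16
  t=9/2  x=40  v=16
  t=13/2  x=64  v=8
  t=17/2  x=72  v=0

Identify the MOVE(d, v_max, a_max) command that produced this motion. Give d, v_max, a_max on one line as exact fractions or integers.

d=72 v_max=16 a_max=4

final state: t=17/2, x=72, v=0 → d = 72
a_max = (8−0)/(2−0) = 4
max v = 16 over t∈[4,9/2] → v_max = 16
check: 16·(4+1/2) = 72 ✓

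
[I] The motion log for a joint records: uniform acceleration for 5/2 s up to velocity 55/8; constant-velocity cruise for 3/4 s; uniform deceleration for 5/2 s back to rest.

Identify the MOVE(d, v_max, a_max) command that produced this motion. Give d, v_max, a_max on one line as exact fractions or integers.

d=715/32 v_max=55/8 a_max=11/4

a_max = (55/8)/(5/2) = 11/4
d_a = ½·55/8·5/2 = 275/32; d_c = 55/8·3/4 = 165/32
d = 2·275/32 + 165/32 = 715/32
t_c = 3/4 > 0 ⇒ limit active, v_max = 55/8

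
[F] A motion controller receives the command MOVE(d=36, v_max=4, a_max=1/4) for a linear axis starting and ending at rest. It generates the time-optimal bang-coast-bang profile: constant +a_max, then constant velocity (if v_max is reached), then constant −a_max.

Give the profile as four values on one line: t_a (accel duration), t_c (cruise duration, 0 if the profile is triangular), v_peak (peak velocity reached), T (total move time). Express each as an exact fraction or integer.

t_a=12 t_c=0 v_peak=3 T=24

vₘ²/aₘ = 4²/(1/4) = 64
36 < 64 so t_c = 0
v_peak = √(36·1/4) = √9 = 3
t_a = 3/(1/4) = 12; t_c = 0
T = 2·12 = 24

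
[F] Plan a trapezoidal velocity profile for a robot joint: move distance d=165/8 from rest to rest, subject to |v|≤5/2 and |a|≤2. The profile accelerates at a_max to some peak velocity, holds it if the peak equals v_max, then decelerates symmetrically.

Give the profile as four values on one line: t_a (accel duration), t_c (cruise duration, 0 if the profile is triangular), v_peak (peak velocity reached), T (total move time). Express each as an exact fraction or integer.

t_a=5/4 t_c=7 v_peak=5/2 T=19/2

vₘ²/aₘ = (5/2)²/2 = 25/8
165/8 ≥ 25/8 → trapezoidal
t_a = (5/2)/2 = 5/4; v_peak = 5/2
d_cruise = 165/8 − 25/8 = 35/2; t_c = (35/2)/(5/2) = 7
T = 2·5/4 + 7 = 19/2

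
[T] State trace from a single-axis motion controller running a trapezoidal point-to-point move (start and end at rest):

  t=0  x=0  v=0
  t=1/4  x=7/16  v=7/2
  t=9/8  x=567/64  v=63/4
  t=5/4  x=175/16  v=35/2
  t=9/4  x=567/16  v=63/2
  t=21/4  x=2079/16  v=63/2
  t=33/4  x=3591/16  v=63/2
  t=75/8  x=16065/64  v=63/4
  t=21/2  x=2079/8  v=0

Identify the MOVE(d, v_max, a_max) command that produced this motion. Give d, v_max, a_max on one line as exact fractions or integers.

d=2079/8 v_max=63/2 a_max=14

final state: t=21/2, x=2079/8, v=0 → d = 2079/8
a_max = (7/2−0)/(1/4−0) = 14
max v = 63/2 over t∈[9/4,33/4] → v_max = 63/2
check: 63/2·(9/4+6) = 2079/8 ✓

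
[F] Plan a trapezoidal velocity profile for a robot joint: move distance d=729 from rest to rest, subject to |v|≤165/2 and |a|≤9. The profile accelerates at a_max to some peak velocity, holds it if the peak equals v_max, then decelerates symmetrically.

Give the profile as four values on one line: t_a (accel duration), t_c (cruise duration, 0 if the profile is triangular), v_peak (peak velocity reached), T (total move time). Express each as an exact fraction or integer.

(v_max)²/a_max = (165/2)²/9 = 3025/4
729 < 3025/4 → triangular
v_peak = √(729·9) = √6561 = 81
t_a = 81/9 = 9; t_c = 0
T = 2·9 = 18

t_a=9 t_c=0 v_peak=81 T=18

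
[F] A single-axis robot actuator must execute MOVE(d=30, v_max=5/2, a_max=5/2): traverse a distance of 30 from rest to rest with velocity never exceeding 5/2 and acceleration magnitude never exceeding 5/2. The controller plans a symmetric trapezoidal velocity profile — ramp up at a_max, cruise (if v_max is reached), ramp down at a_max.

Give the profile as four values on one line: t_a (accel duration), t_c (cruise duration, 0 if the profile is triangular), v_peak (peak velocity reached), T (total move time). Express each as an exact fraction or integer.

v_max²/a_max = (5/2)²/(5/2) = 5/2
30 ≥ 5/2 so v_max reached
t_a = (5/2)/(5/2) = 1; v_peak = 5/2
d_cruise = 30 − 5/2 = 55/2; t_c = (55/2)/(5/2) = 11
T = 2·1 + 11 = 13

t_a=1 t_c=11 v_peak=5/2 T=13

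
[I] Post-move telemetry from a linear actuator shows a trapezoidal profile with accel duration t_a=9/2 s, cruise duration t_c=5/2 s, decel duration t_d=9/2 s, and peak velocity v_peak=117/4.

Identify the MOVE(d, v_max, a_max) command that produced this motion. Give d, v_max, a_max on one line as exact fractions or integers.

d=819/4 v_max=117/4 a_max=13/2

a_max = (117/4)/(9/2) = 13/2
d_a = ½·117/4·9/2 = 1053/16; d_c = 117/4·5/2 = 585/8
d = 2·1053/16 + 585/8 = 819/4
t_c = 5/2 > 0 → v_max = v_peak = 117/4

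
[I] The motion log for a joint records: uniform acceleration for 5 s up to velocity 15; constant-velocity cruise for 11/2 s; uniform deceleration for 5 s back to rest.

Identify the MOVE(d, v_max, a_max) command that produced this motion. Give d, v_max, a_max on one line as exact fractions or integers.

a_max = 15/5 = 3
d_a = ½·15·5 = 75/2; d_c = 15·11/2 = 165/2
d = 2·75/2 + 165/2 = 315/2
t_c = 11/2 > 0 → v_max = v_peak = 15

d=315/2 v_max=15 a_max=3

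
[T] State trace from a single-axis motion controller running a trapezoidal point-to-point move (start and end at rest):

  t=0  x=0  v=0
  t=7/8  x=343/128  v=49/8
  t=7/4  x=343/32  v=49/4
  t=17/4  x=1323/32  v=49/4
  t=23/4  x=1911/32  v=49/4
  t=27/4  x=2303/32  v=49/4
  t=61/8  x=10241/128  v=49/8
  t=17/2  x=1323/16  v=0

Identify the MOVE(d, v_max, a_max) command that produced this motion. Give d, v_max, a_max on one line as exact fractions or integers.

d=1323/16 v_max=49/4 a_max=7

final state: t=17/2, x=1323/16, v=0 → d = 1323/16
a_max = (49/8−0)/(7/8−0) = 7
max v = 49/4 over t∈[7/4,27/4] → v_max = 49/4
check: 49/4·(7/4+5) = 1323/16 ✓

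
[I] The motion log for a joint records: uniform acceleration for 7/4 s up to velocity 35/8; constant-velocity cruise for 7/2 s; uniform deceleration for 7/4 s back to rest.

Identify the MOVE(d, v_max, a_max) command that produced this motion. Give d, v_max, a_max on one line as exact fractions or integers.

a_max = (35/8)/(7/4) = 5/2
d_a = ½·35/8·7/4 = 245/64; d_c = 35/8·7/2 = 245/16
d = 2·245/64 + 245/16 = 735/32
t_c = 7/2 > 0 so v_max = 35/8

d=735/32 v_max=35/8 a_max=5/2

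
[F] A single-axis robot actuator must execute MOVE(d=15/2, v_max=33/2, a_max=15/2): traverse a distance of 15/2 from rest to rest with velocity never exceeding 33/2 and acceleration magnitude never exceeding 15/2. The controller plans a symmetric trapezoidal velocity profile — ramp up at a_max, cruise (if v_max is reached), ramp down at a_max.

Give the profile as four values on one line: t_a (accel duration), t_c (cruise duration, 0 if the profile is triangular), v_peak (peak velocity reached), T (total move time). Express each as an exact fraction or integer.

t_a=1 t_c=0 v_peak=15/2 T=2

v_max²/a_max = (33/2)²/(15/2) = 363/10
15/2 < 363/10 → triangular
v_peak = √(15/2·15/2) = √(225/4) = 15/2
t_a = (15/2)/(15/2) = 1; t_c = 0
T = 2·1 = 2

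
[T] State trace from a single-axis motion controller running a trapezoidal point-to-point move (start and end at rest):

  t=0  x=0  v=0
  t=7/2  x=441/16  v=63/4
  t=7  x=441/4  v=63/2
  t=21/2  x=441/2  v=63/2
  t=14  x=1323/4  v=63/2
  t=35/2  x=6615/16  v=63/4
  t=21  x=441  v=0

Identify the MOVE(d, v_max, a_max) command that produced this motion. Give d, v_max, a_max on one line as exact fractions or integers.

final state: t=21, x=441, v=0 → d = 441
a_max = (63/4−0)/(7/2−0) = 9/2
max v = 63/2 over t∈[7,14] → v_max = 63/2
check: 63/2·(7+7) = 441 ✓

d=441 v_max=63/2 a_max=9/2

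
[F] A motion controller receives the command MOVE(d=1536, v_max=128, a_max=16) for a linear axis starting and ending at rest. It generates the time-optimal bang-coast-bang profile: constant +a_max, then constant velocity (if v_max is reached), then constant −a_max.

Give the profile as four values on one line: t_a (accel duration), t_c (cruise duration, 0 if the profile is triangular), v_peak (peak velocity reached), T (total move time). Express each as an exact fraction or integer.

t_a=8 t_c=4 v_peak=128 T=20

v_max²/a_max = 128²/16 = 1024
1536 ≥ 1024 so v_max reached
t_a = 128/16 = 8; v_peak = 128
d_cruise = 1536 − 1024 = 512; t_c = 512/128 = 4
T = 2·8 + 4 = 20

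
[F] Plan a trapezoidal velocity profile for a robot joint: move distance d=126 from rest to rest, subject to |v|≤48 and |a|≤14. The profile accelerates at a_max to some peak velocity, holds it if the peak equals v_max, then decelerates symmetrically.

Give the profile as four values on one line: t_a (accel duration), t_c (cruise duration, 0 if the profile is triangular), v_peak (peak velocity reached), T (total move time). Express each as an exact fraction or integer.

(v_max)²/a_max = 48²/14 = 1152/7
126 < 1152/7 so t_c = 0
v_peak = √(126·14) = √1764 = 42
t_a = 42/14 = 3; t_c = 0
T = 2·3 = 6

t_a=3 t_c=0 v_peak=42 T=6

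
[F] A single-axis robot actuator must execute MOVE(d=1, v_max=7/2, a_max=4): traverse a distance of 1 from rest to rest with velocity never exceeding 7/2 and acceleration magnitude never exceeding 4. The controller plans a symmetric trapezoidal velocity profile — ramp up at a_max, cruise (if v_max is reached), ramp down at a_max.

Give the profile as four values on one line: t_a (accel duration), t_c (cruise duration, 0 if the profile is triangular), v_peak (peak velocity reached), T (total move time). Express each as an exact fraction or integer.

t_a=1/2 t_c=0 v_peak=2 T=1

(v_max)²/a_max = (7/2)²/4 = 49/16
1 < 49/16 so t_c = 0
v_peak = √(1·4) = √4 = 2
t_a = 2/4 = 1/2; t_c = 0
T = 2·1/2 = 1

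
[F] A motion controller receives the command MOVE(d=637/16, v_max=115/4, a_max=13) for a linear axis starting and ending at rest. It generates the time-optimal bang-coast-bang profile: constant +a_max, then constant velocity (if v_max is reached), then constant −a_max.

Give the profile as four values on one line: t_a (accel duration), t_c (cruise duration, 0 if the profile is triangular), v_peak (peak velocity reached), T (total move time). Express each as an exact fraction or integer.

(v_max)²/a_max = (115/4)²/13 = 13225/208
637/16 < 13225/208 so t_c = 0
v_peak = √(637/16·13) = √(8281/16) = 91/4
t_a = (91/4)/13 = 7/4; t_c = 0
T = 2·7/4 = 7/2

t_a=7/4 t_c=0 v_peak=91/4 T=7/2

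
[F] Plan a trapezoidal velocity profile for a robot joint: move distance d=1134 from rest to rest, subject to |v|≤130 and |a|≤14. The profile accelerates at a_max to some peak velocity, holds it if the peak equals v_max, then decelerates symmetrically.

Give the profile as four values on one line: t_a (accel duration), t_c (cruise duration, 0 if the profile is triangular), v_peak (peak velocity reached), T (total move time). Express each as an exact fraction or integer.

vₘ²/aₘ = 130²/14 = 8450/7
1134 < 8450/7 ⇒ no cruise
v_peak = √(1134·14) = √15876 = 126
t_a = 126/14 = 9; t_c = 0
T = 2·9 = 18

t_a=9 t_c=0 v_peak=126 T=18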